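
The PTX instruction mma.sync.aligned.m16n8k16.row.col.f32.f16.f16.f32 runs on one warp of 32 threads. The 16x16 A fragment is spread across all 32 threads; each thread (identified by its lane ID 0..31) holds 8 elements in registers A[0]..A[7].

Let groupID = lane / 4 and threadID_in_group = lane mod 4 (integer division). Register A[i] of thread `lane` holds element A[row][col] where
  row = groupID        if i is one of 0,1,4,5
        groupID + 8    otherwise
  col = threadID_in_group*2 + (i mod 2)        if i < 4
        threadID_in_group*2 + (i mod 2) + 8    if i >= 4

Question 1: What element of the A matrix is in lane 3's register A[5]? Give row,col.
0,15

lane 3->3/4=0, 3 mod 4=3
i=5  r:0+0->0  c:2·3+1+8->15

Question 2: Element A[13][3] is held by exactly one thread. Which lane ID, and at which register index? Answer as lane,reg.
r: 13->gid=5,r8=1  c: 3->c8=0,tid=1,i&1=1
L=5*4+1=21  i=0*4+1*2+1=3

21,3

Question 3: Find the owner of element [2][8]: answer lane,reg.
r=2→G=2,rhi=0  c=8→chi=1,T=0,p=0
L=2*4+0=8  i=1*4+0*2+0=4

8,4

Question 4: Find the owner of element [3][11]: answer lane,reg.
r:3=>grp=3,rB=0  c:11=>cB=1,tig=1,lo=1
L=3*4+1=13  i=1*4+0*2+1=5

13,5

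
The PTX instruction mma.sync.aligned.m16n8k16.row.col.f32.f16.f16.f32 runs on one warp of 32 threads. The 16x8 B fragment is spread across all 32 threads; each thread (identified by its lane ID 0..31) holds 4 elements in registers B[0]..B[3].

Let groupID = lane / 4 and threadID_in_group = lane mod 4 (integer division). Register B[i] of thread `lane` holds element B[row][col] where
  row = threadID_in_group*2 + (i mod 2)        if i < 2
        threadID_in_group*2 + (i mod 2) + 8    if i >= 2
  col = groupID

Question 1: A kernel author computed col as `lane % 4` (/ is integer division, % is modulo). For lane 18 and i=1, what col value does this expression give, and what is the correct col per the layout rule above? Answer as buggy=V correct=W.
`lane % 4`[18,1]->2
lane 18->18/4=4, 18 mod 4=2
i=1  r:2·2+1+0->5  c:4
col: 2 vs 4

buggy=2 correct=4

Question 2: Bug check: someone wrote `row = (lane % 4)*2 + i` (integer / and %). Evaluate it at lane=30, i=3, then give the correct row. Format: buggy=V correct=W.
buggy=7 correct=13

`(lane % 4)*2 + i`[30,3]→7
lane 30→30/4=7, 30 mod 4=2
i=3  r:2·2+1+8→13  c:7
row: 7 vs 13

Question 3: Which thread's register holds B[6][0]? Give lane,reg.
3,0

c=0->g=0  r=6->rb=0,t=3,b0=0
L=0*4+3=3  i=0*2+0=0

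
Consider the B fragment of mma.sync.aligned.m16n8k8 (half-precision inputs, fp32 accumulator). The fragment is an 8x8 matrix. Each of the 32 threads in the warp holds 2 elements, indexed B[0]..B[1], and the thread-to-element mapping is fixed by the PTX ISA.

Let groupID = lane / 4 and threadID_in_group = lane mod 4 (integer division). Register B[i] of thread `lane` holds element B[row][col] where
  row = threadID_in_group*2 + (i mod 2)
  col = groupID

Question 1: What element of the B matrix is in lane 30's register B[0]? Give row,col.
4,7

L=30->gid=30>>2=7, tid=30&3=2
[0]->row 2·2+0=4  col gid=7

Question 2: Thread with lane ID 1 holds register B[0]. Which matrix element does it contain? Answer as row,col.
L=1->gid=1>>2=0, tid=1&3=1
[0]->row 1·2+0=2  col gid=0

2,0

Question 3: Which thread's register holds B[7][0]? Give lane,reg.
c:0=>grp=0  r:7=>tig=3,lo=1
L=0*4+3=3  i=1=1

3,1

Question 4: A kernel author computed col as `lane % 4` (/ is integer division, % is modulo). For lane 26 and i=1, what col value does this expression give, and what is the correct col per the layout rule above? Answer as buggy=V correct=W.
`lane % 4`[26,1]⇒2
lane 26⇒26/4=6, 26 mod 4=2
i=1  r:2·2+1⇒5  c:6
col: 2 vs 6

buggy=2 correct=6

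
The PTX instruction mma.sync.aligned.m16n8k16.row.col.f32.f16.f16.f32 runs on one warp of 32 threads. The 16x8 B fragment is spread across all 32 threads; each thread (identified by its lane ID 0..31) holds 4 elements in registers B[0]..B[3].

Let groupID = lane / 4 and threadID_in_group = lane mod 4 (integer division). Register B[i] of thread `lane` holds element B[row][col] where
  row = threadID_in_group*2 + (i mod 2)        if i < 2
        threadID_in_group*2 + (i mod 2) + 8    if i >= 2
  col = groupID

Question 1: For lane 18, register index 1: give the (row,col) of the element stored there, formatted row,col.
L=18→G=18>>2=4, T=18&3=2
[1]→row 2·2+1+0=5  col G=4

5,4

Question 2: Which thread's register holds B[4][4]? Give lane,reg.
18,0

c=4⇒gr=4  r=4⇒Rb=0,th=2,odd=0
L=4*4+2=18  i=0*2+0=0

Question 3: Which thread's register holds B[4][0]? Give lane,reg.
c=0→G=0  r=4→rhi=0,T=2,p=0
L=0*4+2=2  i=0*2+0=0

2,0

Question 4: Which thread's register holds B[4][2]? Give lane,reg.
10,0

c:2=>grp=2  r:4=>rB=0,tig=2,lo=0
L=2*4+2=10  i=0*2+0=0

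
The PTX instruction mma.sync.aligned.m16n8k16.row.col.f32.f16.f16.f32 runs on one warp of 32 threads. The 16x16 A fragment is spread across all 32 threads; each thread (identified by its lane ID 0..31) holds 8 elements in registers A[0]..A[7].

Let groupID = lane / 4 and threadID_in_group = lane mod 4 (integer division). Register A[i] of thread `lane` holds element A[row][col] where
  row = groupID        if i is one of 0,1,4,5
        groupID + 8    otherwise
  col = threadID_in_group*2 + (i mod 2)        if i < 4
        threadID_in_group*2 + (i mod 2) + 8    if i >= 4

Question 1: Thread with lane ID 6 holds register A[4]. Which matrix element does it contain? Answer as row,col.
L=6->g=6>>2=1, t=6&3=2
[4]->row 1+0=1  col 2·2+0+8=12

1,12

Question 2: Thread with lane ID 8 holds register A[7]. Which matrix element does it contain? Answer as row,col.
10,9

lane 8->8/4=2, 8 mod 4=0
i=7  r:2+8->10  c:2·0+1+8->9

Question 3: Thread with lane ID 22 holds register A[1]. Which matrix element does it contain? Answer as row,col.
22: gr=5,th=2
[1] (5+0,2*2+1+0) = (5,5)

5,5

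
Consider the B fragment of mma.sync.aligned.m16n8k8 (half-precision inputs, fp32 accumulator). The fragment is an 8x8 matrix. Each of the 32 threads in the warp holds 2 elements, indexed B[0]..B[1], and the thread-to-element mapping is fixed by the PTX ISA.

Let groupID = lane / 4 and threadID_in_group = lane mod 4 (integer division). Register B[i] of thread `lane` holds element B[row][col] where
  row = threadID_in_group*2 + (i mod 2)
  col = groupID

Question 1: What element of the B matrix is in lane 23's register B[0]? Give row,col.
6,5

lane 23: g=5 (23/4), t=3 (23%4)
i=0: r=3*2+0=6, c=g=5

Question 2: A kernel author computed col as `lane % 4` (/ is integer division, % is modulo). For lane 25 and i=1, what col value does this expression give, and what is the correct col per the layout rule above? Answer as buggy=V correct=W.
buggy=1 correct=6

`lane % 4`[25,1]⇒1
lane 25: gr=6 (25/4), th=1 (25%4)
i=1: r=1*2+1=3, c=gr=6
col: 1 vs 6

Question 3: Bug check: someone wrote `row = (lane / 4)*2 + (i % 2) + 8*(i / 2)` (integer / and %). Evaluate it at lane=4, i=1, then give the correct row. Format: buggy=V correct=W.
`(lane / 4)*2 + (i % 2) + 8*(i / 2)`[4,1]⇒3
4: gr=1,th=0
[1] (0*2+1,1) = (1,1)
row: 3 vs 1

buggy=3 correct=1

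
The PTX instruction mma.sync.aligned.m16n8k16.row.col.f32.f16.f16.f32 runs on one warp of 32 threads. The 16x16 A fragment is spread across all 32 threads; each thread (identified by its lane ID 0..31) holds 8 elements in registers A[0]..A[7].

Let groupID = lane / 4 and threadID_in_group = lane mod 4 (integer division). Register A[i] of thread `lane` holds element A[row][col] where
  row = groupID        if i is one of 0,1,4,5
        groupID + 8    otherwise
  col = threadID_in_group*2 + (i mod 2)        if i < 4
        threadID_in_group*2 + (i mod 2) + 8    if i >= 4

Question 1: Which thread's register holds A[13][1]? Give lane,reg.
r=13→G=5,rhi=1  c=1→chi=0,T=0,p=1
L=5*4+0=20  i=0*4+1*2+1=3

20,3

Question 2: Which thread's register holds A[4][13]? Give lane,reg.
18,5

r:4=>grp=4,rB=0  c:13=>cB=1,tig=2,lo=1
L=4*4+2=18  i=1*4+0*2+1=5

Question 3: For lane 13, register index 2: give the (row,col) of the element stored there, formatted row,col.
lane 13=>13/4=3, 13 mod 4=1
i=2  r:3+8=>11  c:2·1+0+0=>2

11,2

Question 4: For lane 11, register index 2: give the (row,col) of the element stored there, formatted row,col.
lane 11: grp=2 (11/4), tig=3 (11%4)
i=2: r=2+8=10, c=3*2+0+0=6

10,6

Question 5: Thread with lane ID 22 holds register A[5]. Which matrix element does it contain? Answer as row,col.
lane 22->22/4=5, 22 mod 4=2
i=5  r:5+0->5  c:2·2+1+8->13

5,13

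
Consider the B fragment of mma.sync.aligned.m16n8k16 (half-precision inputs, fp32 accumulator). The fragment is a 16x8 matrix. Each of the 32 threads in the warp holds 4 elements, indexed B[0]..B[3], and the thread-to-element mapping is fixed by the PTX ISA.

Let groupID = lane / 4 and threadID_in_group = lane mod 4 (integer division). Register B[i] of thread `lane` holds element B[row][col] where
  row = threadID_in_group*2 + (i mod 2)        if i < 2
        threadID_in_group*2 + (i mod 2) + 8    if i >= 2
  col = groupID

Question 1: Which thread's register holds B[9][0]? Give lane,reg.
0,3

c=0->g=0  r=9->rb=1,t=0,b0=1
L=0*4+0=0  i=1*2+1=3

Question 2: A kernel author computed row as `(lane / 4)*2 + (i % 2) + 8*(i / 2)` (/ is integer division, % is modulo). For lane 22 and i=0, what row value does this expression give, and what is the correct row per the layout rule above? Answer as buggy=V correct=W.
buggy=10 correct=4

`(lane / 4)*2 + (i % 2) + 8*(i / 2)`[22,0]⇒10
L=22⇒gr=22>>2=5, th=22&3=2
[0]⇒row 2·2+0+0=4  col gr=5
row: 10 vs 4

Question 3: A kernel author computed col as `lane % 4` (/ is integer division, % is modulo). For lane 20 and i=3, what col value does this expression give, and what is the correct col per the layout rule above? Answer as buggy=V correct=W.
`lane % 4`[20,3]→0
L=20→G=20>>2=5, T=20&3=0
[3]→row 0·2+1+8=9  col G=5
col: 0 vs 5

buggy=0 correct=5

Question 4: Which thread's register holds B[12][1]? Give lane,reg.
c=1->g=1  r=12->rb=1,t=2,b0=0
L=1*4+2=6  i=1*2+0=2

6,2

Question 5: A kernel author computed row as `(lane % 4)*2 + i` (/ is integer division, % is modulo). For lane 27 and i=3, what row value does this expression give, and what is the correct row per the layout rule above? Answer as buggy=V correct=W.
`(lane % 4)*2 + i`[27,3]->9
L=27->g=27>>2=6, t=27&3=3
[3]->row 3·2+1+8=15  col g=6
row: 9 vs 15

buggy=9 correct=15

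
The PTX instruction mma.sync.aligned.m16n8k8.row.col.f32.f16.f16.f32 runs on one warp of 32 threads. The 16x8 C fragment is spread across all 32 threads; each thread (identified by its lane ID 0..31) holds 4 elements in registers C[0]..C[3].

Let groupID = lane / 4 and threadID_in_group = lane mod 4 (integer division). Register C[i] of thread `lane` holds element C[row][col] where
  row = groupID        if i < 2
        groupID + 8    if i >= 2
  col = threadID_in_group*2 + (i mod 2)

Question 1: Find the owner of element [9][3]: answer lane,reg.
r=9→G=1,rhi=1  c=3→T=1,p=1
L=1*4+1=5  i=1*2+1=3

5,3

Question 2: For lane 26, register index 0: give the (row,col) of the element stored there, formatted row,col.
6,4

lane 26: g=6 (26/4), t=2 (26%4)
i=0: r=6+0=6, c=2*2+0=4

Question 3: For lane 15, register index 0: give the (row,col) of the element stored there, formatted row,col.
lane 15: G=3 (15/4), T=3 (15%4)
i=0: r=3+0=3, c=3*2+0=6

3,6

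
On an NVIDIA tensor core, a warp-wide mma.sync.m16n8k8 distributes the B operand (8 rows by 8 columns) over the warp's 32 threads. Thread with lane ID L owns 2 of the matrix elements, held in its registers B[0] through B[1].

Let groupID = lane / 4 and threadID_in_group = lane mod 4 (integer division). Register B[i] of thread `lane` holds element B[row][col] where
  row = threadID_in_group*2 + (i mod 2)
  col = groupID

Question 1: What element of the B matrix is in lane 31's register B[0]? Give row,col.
lane 31: gid=7 (31/4), tid=3 (31%4)
i=0: r=3*2+0=6, c=gid=7

6,7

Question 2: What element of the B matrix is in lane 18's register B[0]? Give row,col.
4,4

18: grp=4,tig=2
[0] (2*2+0,4) = (4,4)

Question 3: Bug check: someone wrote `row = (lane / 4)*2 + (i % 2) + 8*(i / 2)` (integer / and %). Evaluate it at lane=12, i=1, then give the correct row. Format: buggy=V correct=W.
buggy=7 correct=1

`(lane / 4)*2 + (i % 2) + 8*(i / 2)`[12,1]⇒7
L=12⇒gr=12>>2=3, th=12&3=0
[1]⇒row 0·2+1=1  col gr=3
row: 7 vs 1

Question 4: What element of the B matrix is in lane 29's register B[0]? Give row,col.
2,7

lane 29=>29/4=7, 29 mod 4=1
i=0  r:2·1+0=>2  c:7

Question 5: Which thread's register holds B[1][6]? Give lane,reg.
24,1

c=6⇒gr=6  r=1⇒th=0,odd=1
L=6*4+0=24  i=1=1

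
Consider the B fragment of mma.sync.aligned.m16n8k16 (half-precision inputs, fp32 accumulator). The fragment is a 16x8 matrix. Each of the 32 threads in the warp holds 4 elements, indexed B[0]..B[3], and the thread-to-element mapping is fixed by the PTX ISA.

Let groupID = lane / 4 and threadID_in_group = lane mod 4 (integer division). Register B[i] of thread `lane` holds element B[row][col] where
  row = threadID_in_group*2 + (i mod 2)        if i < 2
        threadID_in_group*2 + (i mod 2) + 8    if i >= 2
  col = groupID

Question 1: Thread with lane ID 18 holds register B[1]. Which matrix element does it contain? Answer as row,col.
5,4

L=18=>grp=18>>2=4, tig=18&3=2
[1]=>row 2·2+1+0=5  col grp=4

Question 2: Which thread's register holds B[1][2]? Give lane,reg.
8,1

c=2->g=2  r=1->rb=0,t=0,b0=1
L=2*4+0=8  i=0*2+1=1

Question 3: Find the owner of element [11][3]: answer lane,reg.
c=3⇒gr=3  r=11⇒Rb=1,th=1,odd=1
L=3*4+1=13  i=1*2+1=3

13,3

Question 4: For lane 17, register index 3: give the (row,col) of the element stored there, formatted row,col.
11,4

L=17->g=17>>2=4, t=17&3=1
[3]->row 1·2+1+8=11  col g=4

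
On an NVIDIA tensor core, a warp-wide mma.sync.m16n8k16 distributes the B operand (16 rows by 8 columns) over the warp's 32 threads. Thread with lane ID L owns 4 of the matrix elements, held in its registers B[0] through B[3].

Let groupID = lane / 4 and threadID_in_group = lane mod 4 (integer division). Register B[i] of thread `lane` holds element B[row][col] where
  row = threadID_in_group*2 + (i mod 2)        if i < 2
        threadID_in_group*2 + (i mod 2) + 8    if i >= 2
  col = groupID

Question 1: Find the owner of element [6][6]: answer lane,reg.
c=6⇒gr=6  r=6⇒Rb=0,th=3,odd=0
L=6*4+3=27  i=0*2+0=0

27,0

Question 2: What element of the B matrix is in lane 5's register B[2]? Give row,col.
10,1

L=5->g=5>>2=1, t=5&3=1
[2]->row 1·2+0+8=10  col g=1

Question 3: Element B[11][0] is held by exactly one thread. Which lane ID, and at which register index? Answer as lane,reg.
1,3

c: 0->gid=0  r: 11->r8=1,tid=1,i&1=1
L=0*4+1=1  i=1*2+1=3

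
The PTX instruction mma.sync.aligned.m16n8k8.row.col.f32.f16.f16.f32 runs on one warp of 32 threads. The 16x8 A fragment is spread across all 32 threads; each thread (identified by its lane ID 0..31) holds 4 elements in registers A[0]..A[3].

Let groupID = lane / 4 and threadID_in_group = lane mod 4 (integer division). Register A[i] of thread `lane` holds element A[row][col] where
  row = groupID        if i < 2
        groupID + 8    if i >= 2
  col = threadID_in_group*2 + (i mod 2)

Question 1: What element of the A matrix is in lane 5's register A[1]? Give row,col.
1,3

5: g=1,t=1
[1] (1+0,1*2+1) = (1,3)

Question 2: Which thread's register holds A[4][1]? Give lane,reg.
16,1

r=4→G=4,rhi=0  c=1→T=0,p=1
L=4*4+0=16  i=0*2+1=1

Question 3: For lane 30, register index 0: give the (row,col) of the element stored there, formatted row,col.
7,4

30: grp=7,tig=2
[0] (7+0,2*2+0) = (7,4)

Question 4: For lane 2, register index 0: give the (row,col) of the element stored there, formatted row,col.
0,4

lane 2: grp=0 (2/4), tig=2 (2%4)
i=0: r=0+0=0, c=2*2+0=4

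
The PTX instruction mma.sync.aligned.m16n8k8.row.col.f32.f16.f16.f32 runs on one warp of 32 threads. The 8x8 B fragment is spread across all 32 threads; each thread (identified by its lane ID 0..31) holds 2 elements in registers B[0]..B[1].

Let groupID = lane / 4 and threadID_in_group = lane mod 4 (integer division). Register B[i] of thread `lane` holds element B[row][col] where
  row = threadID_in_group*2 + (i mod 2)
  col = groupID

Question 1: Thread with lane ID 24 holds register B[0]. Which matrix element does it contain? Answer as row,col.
lane 24=>24/4=6, 24 mod 4=0
i=0  r:2·0+0=>0  c:6

0,6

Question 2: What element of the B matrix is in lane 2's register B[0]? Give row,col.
2: grp=0,tig=2
[0] (2*2+0,0) = (4,0)

4,0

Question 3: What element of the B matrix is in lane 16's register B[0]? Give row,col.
0,4

lane 16⇒16/4=4, 16 mod 4=0
i=0  r:2·0+0⇒0  c:4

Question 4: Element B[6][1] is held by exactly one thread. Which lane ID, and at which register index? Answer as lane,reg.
7,0

c=1→G=1  r=6→T=3,p=0
L=1*4+3=7  i=0=0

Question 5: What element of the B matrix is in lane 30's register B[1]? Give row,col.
L=30->g=30>>2=7, t=30&3=2
[1]->row 2·2+1=5  col g=7

5,7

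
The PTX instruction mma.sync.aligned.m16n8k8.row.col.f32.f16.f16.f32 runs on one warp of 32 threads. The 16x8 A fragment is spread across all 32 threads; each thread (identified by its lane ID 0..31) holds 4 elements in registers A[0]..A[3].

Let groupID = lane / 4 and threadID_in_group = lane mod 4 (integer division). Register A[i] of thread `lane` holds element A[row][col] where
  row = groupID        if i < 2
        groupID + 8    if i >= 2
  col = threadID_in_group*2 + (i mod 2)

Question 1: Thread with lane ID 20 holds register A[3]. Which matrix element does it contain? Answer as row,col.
L=20=>grp=20>>2=5, tig=20&3=0
[3]=>row 5+8=13  col 0·2+1=1

13,1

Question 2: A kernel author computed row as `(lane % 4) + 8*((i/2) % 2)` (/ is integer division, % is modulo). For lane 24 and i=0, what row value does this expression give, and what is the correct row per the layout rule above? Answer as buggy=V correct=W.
`(lane % 4) + 8*((i/2) % 2)`[24,0]→0
lane 24: G=6 (24/4), T=0 (24%4)
i=0: r=6+0=6, c=0*2+0=0
row: 0 vs 6

buggy=0 correct=6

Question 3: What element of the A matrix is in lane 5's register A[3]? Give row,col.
lane 5: G=1 (5/4), T=1 (5%4)
i=3: r=1+8=9, c=1*2+1=3

9,3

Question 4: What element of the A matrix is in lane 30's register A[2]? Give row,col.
15,4

lane 30=>30/4=7, 30 mod 4=2
i=2  r:7+8=>15  c:2·2+0=>4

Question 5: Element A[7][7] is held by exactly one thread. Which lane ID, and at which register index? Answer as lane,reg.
31,1

r:7=>grp=7,rB=0  c:7=>tig=3,lo=1
L=7*4+3=31  i=0*2+1=1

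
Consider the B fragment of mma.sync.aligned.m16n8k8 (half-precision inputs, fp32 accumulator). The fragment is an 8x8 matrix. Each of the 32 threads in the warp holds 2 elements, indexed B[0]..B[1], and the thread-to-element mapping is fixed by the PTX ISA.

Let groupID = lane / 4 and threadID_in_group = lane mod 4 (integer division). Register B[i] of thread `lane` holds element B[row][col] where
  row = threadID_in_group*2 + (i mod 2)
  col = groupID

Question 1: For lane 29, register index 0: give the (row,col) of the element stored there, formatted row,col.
lane 29->29/4=7, 29 mod 4=1
i=0  r:2·1+0->2  c:7

2,7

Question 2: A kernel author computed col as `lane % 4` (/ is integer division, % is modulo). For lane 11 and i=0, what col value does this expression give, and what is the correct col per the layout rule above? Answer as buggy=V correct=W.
`lane % 4`[11,0]->3
lane 11->11/4=2, 11 mod 4=3
i=0  r:2·3+0->6  c:2
col: 3 vs 2

buggy=3 correct=2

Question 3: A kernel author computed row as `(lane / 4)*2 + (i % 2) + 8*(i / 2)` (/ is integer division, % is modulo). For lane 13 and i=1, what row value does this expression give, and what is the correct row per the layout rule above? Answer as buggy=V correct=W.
buggy=7 correct=3

`(lane / 4)*2 + (i % 2) + 8*(i / 2)`[13,1]->7
lane 13->13/4=3, 13 mod 4=1
i=1  r:2·1+1->3  c:3
row: 7 vs 3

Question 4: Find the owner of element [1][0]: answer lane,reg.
0,1

c:0=>grp=0  r:1=>tig=0,lo=1
L=0*4+0=0  i=1=1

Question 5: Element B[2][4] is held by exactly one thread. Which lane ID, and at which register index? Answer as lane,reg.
c=4→G=4  r=2→T=1,p=0
L=4*4+1=17  i=0=0

17,0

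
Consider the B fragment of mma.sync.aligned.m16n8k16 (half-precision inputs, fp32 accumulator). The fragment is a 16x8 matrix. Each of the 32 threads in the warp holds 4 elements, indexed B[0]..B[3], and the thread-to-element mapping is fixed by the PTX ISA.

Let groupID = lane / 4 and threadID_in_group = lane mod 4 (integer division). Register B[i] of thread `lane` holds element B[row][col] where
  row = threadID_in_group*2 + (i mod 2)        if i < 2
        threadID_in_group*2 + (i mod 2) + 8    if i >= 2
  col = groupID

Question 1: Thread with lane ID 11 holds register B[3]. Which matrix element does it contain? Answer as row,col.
15,2

L=11⇒gr=11>>2=2, th=11&3=3
[3]⇒row 3·2+1+8=15  col gr=2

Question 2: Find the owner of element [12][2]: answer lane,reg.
10,2

c: 2->gid=2  r: 12->r8=1,tid=2,i&1=0
L=2*4+2=10  i=1*2+0=2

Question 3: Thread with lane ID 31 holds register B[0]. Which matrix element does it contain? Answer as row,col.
6,7

lane 31: gid=7 (31/4), tid=3 (31%4)
i=0: r=3*2+0+0=6, c=gid=7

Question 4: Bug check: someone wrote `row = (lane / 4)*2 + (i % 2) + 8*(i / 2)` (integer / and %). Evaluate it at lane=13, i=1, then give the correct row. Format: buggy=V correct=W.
buggy=7 correct=3

`(lane / 4)*2 + (i % 2) + 8*(i / 2)`[13,1]->7
lane 13: g=3 (13/4), t=1 (13%4)
i=1: r=1*2+1+0=3, c=g=3
row: 7 vs 3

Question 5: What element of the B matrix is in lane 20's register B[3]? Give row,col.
lane 20: gr=5 (20/4), th=0 (20%4)
i=3: r=0*2+1+8=9, c=gr=5

9,5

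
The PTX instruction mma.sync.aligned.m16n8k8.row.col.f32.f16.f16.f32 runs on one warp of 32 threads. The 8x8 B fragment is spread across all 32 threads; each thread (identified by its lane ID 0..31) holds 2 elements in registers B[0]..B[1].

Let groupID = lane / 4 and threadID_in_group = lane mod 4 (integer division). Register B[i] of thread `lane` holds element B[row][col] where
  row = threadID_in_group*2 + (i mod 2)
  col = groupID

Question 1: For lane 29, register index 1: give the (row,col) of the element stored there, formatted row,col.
3,7

L=29⇒gr=29>>2=7, th=29&3=1
[1]⇒row 1·2+1=3  col gr=7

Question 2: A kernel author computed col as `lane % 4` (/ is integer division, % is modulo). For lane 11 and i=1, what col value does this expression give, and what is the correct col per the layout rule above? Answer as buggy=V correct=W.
`lane % 4`[11,1]⇒3
lane 11⇒11/4=2, 11 mod 4=3
i=1  r:2·3+1⇒7  c:2
col: 3 vs 2

buggy=3 correct=2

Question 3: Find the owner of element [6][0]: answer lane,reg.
3,0

c:0=>grp=0  r:6=>tig=3,lo=0
L=0*4+3=3  i=0=0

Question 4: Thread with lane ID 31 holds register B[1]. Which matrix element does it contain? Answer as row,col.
31: gid=7,tid=3
[1] (3*2+1,7) = (7,7)

7,7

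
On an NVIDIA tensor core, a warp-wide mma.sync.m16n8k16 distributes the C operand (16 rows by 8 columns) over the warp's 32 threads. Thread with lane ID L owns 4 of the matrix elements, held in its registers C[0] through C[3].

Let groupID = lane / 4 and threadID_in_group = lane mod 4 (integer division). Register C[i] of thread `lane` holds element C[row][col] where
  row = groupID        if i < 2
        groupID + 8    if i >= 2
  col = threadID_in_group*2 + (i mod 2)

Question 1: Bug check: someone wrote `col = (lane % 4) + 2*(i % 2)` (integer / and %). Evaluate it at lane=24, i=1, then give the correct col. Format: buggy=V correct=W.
`(lane % 4) + 2*(i % 2)`[24,1]->2
L=24->gid=24>>2=6, tid=24&3=0
[1]->row 6+0=6  col 0·2+1=1
col: 2 vs 1

buggy=2 correct=1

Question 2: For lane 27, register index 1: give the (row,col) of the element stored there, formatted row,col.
6,7

lane 27=>27/4=6, 27 mod 4=3
i=1  r:6+0=>6  c:2·3+1=>7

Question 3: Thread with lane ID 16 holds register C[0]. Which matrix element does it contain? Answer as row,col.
4,0

lane 16->16/4=4, 16 mod 4=0
i=0  r:4+0->4  c:2·0+0->0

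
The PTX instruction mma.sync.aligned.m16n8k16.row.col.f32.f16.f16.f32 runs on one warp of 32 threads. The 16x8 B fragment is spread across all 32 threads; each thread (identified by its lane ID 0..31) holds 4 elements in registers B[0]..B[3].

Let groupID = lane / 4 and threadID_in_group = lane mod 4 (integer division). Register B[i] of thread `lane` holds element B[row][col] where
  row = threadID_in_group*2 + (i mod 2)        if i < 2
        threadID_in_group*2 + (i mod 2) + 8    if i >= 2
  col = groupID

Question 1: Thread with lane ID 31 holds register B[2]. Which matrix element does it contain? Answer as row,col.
L=31⇒gr=31>>2=7, th=31&3=3
[2]⇒row 3·2+0+8=14  col gr=7

14,7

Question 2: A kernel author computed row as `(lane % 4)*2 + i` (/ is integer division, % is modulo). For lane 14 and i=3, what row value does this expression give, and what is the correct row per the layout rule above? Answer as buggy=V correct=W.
buggy=7 correct=13

`(lane % 4)*2 + i`[14,3]->7
lane 14->14/4=3, 14 mod 4=2
i=3  r:2·2+1+8->13  c:3
row: 7 vs 13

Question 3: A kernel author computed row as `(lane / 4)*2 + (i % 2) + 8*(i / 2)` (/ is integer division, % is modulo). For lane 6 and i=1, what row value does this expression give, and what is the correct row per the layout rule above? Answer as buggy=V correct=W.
buggy=3 correct=5

`(lane / 4)*2 + (i % 2) + 8*(i / 2)`[6,1]->3
lane 6->6/4=1, 6 mod 4=2
i=1  r:2·2+1+0->5  c:1
row: 3 vs 5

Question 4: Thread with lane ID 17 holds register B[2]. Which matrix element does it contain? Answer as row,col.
10,4

lane 17⇒17/4=4, 17 mod 4=1
i=2  r:2·1+0+8⇒10  c:4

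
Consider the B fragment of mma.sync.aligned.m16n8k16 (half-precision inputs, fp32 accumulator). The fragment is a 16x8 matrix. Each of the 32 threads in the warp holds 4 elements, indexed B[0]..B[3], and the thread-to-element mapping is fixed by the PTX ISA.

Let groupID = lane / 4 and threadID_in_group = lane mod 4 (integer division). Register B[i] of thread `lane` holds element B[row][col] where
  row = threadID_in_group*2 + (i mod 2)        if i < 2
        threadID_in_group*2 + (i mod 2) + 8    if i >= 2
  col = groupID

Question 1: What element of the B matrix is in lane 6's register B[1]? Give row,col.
5,1

lane 6⇒6/4=1, 6 mod 4=2
i=1  r:2·2+1+0⇒5  c:1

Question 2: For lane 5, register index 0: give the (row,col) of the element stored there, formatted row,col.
lane 5: G=1 (5/4), T=1 (5%4)
i=0: r=1*2+0+0=2, c=G=1

2,1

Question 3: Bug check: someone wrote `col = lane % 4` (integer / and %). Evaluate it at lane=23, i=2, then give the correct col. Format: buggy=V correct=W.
`lane % 4`[23,2]⇒3
lane 23⇒23/4=5, 23 mod 4=3
i=2  r:2·3+0+8⇒14  c:5
col: 3 vs 5

buggy=3 correct=5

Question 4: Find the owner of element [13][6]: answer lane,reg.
c=6⇒gr=6  r=13⇒Rb=1,th=2,odd=1
L=6*4+2=26  i=1*2+1=3

26,3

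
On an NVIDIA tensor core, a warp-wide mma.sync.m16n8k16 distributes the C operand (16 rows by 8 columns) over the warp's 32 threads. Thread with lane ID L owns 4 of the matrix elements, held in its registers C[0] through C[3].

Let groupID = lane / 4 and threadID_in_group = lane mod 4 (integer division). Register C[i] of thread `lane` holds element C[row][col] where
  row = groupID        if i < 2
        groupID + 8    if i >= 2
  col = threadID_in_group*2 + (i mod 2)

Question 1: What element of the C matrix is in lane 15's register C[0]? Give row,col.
lane 15: gid=3 (15/4), tid=3 (15%4)
i=0: r=3+0=3, c=3*2+0=6

3,6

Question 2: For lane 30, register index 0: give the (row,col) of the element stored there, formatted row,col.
lane 30→30/4=7, 30 mod 4=2
i=0  r:7+0→7  c:2·2+0→4

7,4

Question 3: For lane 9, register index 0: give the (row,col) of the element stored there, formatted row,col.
lane 9⇒9/4=2, 9 mod 4=1
i=0  r:2+0⇒2  c:2·1+0⇒2

2,2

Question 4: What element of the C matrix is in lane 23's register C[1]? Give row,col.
5,7

lane 23=>23/4=5, 23 mod 4=3
i=1  r:5+0=>5  c:2·3+1=>7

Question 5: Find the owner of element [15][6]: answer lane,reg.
31,2

r:15=>grp=7,rB=1  c:6=>tig=3,lo=0
L=7*4+3=31  i=1*2+0=2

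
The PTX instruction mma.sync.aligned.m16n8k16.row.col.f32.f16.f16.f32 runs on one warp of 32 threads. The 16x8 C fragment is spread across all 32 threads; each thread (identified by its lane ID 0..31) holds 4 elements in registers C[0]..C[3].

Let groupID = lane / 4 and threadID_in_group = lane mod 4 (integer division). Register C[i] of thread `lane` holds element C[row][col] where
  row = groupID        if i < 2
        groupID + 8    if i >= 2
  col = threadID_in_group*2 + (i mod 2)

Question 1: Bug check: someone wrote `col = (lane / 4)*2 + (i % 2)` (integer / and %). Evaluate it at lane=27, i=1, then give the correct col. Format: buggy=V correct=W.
buggy=13 correct=7

`(lane / 4)*2 + (i % 2)`[27,1]⇒13
27: gr=6,th=3
[1] (6+0,3*2+1) = (6,7)
col: 13 vs 7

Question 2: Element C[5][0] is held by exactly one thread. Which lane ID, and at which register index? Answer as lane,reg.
20,0

r=5→G=5,rhi=0  c=0→T=0,p=0
L=5*4+0=20  i=0*2+0=0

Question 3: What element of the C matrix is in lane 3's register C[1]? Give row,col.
3: grp=0,tig=3
[1] (0+0,3*2+1) = (0,7)

0,7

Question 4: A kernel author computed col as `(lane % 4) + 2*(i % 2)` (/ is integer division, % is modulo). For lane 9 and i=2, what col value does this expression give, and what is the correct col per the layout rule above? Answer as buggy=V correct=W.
buggy=1 correct=2

`(lane % 4) + 2*(i % 2)`[9,2]→1
lane 9→9/4=2, 9 mod 4=1
i=2  r:2+8→10  c:2·1+0→2
col: 1 vs 2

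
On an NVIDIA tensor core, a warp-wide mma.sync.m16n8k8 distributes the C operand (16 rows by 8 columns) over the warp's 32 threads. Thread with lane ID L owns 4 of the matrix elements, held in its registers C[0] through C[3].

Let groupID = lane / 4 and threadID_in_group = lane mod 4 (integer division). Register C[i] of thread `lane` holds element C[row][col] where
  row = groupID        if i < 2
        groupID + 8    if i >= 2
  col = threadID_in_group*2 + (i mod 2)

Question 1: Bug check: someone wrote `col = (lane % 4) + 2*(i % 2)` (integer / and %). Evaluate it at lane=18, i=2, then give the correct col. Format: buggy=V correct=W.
buggy=2 correct=4

`(lane % 4) + 2*(i % 2)`[18,2]=>2
lane 18=>18/4=4, 18 mod 4=2
i=2  r:4+8=>12  c:2·2+0=>4
col: 2 vs 4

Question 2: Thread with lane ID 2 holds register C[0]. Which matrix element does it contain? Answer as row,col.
L=2⇒gr=2>>2=0, th=2&3=2
[0]⇒row 0+0=0  col 2·2+0=4

0,4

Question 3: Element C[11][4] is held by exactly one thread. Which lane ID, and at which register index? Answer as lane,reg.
r=11→G=3,rhi=1  c=4→T=2,p=0
L=3*4+2=14  i=1*2+0=2

14,2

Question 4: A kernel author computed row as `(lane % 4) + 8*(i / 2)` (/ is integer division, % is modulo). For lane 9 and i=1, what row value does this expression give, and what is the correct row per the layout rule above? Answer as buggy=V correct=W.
buggy=1 correct=2

`(lane % 4) + 8*(i / 2)`[9,1]->1
9: gid=2,tid=1
[1] (2+0,1*2+1) = (2,3)
row: 1 vs 2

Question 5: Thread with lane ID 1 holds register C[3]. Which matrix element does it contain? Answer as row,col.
8,3

lane 1: gr=0 (1/4), th=1 (1%4)
i=3: r=0+8=8, c=1*2+1=3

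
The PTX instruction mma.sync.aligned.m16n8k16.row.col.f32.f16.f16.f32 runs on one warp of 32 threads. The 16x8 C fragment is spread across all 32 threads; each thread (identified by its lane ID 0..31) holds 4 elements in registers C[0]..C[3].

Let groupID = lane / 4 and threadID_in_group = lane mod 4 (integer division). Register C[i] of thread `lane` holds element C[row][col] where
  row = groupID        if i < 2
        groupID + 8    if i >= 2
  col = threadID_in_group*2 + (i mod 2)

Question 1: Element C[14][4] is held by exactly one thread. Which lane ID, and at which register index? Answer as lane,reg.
r=14->g=6,rb=1  c=4->t=2,b0=0
L=6*4+2=26  i=1*2+0=2

26,2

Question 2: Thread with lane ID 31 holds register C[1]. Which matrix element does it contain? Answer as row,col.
31: grp=7,tig=3
[1] (7+0,3*2+1) = (7,7)

7,7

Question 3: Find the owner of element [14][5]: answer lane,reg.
r=14→G=6,rhi=1  c=5→T=2,p=1
L=6*4+2=26  i=1*2+1=3

26,3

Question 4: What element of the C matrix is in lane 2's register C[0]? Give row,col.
0,4

lane 2: gid=0 (2/4), tid=2 (2%4)
i=0: r=0+0=0, c=2*2+0=4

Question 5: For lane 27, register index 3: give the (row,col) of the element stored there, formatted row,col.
14,7

L=27⇒gr=27>>2=6, th=27&3=3
[3]⇒row 6+8=14  col 3·2+1=7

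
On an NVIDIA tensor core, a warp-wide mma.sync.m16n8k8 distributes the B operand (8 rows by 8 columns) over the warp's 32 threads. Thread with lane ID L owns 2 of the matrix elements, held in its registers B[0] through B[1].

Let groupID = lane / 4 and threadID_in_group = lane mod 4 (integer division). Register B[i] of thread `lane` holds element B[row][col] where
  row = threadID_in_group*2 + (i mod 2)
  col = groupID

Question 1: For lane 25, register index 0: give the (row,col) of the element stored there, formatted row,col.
25: G=6,T=1
[0] (1*2+0,6) = (2,6)

2,6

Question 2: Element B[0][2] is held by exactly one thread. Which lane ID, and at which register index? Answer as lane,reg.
c=2→G=2  r=0→T=0,p=0
L=2*4+0=8  i=0=0

8,0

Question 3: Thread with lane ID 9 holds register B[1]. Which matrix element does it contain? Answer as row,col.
lane 9⇒9/4=2, 9 mod 4=1
i=1  r:2·1+1⇒3  c:2

3,2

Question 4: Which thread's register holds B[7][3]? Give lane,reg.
c:3=>grp=3  r:7=>tig=3,lo=1
L=3*4+3=15  i=1=1

15,1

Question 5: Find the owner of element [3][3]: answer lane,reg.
13,1

c=3→G=3  r=3→T=1,p=1
L=3*4+1=13  i=1=1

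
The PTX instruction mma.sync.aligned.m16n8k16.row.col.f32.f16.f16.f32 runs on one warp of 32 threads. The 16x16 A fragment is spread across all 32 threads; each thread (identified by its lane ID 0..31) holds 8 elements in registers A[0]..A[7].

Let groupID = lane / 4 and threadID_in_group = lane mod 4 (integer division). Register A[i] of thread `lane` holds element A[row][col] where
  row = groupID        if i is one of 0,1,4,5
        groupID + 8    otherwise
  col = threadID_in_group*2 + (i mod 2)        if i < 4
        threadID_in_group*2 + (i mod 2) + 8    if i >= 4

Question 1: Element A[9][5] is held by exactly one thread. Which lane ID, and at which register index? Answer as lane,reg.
6,3

r=9⇒gr=1,Rb=1  c=5⇒Cb=0,th=2,odd=1
L=1*4+2=6  i=0*4+1*2+1=3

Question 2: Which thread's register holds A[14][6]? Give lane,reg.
r=14->g=6,rb=1  c=6->cb=0,t=3,b0=0
L=6*4+3=27  i=0*4+1*2+0=2

27,2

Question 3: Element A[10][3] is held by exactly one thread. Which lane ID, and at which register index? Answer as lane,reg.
9,3

r:10=>grp=2,rB=1  c:3=>cB=0,tig=1,lo=1
L=2*4+1=9  i=0*4+1*2+1=3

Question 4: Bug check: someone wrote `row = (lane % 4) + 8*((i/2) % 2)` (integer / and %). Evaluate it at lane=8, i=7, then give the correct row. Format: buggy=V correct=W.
buggy=8 correct=10

`(lane % 4) + 8*((i/2) % 2)`[8,7]->8
L=8->gid=8>>2=2, tid=8&3=0
[7]->row 2+8=10  col 0·2+1+8=9
row: 8 vs 10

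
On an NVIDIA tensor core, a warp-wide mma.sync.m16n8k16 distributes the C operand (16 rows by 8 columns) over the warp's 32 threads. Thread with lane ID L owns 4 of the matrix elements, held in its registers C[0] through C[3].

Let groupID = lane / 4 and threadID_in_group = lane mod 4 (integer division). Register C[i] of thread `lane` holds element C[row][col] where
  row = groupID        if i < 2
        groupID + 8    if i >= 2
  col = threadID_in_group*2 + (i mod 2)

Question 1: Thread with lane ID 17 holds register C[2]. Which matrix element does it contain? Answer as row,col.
L=17=>grp=17>>2=4, tig=17&3=1
[2]=>row 4+8=12  col 1·2+0=2

12,2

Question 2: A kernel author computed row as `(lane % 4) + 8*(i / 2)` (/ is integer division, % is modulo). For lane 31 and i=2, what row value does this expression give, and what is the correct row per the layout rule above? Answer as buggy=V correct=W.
buggy=11 correct=15

`(lane % 4) + 8*(i / 2)`[31,2]→11
L=31→G=31>>2=7, T=31&3=3
[2]→row 7+8=15  col 3·2+0=6
row: 11 vs 15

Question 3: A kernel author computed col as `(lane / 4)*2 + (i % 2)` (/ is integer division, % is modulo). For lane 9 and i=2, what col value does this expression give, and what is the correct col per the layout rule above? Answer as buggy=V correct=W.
`(lane / 4)*2 + (i % 2)`[9,2]→4
lane 9: G=2 (9/4), T=1 (9%4)
i=2: r=2+8=10, c=1*2+0=2
col: 4 vs 2

buggy=4 correct=2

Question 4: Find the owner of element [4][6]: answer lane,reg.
19,0

r=4->g=4,rb=0  c=6->t=3,b0=0
L=4*4+3=19  i=0*2+0=0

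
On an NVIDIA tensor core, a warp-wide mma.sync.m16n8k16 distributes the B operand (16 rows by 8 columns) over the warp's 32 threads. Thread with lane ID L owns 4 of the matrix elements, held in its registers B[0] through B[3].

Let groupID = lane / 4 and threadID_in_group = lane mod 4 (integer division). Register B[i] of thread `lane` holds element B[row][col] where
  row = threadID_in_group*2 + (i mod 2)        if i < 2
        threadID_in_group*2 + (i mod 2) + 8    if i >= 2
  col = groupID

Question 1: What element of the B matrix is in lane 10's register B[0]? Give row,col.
lane 10: g=2 (10/4), t=2 (10%4)
i=0: r=2*2+0+0=4, c=g=2

4,2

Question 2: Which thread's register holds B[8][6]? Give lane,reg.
c=6->g=6  r=8->rb=1,t=0,b0=0
L=6*4+0=24  i=1*2+0=2

24,2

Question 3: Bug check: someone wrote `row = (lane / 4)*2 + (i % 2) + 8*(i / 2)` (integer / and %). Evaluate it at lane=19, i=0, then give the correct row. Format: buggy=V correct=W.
`(lane / 4)*2 + (i % 2) + 8*(i / 2)`[19,0]=>8
lane 19: grp=4 (19/4), tig=3 (19%4)
i=0: r=3*2+0+0=6, c=grp=4
row: 8 vs 6

buggy=8 correct=6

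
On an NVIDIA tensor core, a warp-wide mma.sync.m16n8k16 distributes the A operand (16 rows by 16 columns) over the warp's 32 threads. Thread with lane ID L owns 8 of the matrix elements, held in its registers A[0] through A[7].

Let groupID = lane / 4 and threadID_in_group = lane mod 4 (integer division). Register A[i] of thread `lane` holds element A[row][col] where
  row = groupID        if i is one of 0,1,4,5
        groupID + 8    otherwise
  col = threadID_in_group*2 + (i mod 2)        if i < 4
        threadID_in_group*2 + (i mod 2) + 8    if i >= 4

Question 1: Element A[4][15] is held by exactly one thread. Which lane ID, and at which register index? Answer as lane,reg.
r=4→G=4,rhi=0  c=15→chi=1,T=3,p=1
L=4*4+3=19  i=1*4+0*2+1=5

19,5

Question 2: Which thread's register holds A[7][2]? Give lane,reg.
29,0

r=7->g=7,rb=0  c=2->cb=0,t=1,b0=0
L=7*4+1=29  i=0*4+0*2+0=0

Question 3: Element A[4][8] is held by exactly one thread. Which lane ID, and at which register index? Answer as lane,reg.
16,4

r=4→G=4,rhi=0  c=8→chi=1,T=0,p=0
L=4*4+0=16  i=1*4+0*2+0=4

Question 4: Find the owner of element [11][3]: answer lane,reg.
r:11=>grp=3,rB=1  c:3=>cB=0,tig=1,lo=1
L=3*4+1=13  i=0*4+1*2+1=3

13,3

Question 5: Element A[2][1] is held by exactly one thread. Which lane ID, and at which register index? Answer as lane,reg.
r=2→G=2,rhi=0  c=1→chi=0,T=0,p=1
L=2*4+0=8  i=0*4+0*2+1=1

8,1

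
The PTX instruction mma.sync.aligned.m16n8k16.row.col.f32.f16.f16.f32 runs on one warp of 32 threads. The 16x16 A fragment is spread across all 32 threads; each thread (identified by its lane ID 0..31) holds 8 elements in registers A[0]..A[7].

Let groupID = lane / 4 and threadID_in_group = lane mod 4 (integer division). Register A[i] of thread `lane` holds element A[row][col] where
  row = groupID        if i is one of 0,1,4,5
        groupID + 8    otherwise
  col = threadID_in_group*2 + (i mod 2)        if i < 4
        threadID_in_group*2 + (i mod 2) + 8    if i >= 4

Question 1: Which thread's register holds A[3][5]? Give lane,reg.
14,1

r=3→G=3,rhi=0  c=5→chi=0,T=2,p=1
L=3*4+2=14  i=0*4+0*2+1=1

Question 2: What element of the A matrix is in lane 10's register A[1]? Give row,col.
2,5

lane 10: gr=2 (10/4), th=2 (10%4)
i=1: r=2+0=2, c=2*2+1+0=5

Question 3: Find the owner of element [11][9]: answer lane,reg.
r:11=>grp=3,rB=1  c:9=>cB=1,tig=0,lo=1
L=3*4+0=12  i=1*4+1*2+1=7

12,7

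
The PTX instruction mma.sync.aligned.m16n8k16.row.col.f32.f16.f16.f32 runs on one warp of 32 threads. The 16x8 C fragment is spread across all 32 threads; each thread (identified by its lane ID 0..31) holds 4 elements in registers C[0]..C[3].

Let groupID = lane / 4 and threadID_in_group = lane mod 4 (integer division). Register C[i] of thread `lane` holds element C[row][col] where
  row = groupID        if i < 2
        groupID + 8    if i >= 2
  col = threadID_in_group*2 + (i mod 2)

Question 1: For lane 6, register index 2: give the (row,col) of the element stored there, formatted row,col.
9,4

lane 6->6/4=1, 6 mod 4=2
i=2  r:1+8->9  c:2·2+0->4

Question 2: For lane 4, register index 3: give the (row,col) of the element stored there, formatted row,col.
lane 4: grp=1 (4/4), tig=0 (4%4)
i=3: r=1+8=9, c=0*2+1=1

9,1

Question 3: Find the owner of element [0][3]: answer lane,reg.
1,1

r:0=>grp=0,rB=0  c:3=>tig=1,lo=1
L=0*4+1=1  i=0*2+1=1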